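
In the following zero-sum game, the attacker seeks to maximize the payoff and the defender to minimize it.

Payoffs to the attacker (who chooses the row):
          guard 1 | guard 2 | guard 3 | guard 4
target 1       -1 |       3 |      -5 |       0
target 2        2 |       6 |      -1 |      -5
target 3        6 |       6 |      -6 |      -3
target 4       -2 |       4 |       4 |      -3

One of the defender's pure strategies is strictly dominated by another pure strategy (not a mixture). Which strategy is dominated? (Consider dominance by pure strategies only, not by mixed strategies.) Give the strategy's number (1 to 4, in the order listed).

2

The defender prefers columns that give the attacker less. Compare guard 2 with guard 4: 0 < 3, -5 < 6, -3 < 6, -3 < 4.
So guard 4 strictly dominates guard 2 for the defender; guard 2 is strictly dominated.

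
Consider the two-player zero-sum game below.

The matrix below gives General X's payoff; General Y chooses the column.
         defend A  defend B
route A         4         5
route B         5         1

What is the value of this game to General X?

21/5

Row minima are 4 and 1, so General X's maximin is 4; column maxima are 5 and 5, so General Y's minimax is 5. These differ, so the equilibrium is in mixed strategies.
Let General X play route A with probability p. General Y is indifferent when 4p + 5(1−p) = 5p + (1−p), giving p = 4/5.
Let General Y play defend A with probability q. General X is indifferent when 4q + 5(1−q) = 5q + (1−q), giving q = 4/5.
The value is 4·(4/5) + (5)·(1/5) = 21/5.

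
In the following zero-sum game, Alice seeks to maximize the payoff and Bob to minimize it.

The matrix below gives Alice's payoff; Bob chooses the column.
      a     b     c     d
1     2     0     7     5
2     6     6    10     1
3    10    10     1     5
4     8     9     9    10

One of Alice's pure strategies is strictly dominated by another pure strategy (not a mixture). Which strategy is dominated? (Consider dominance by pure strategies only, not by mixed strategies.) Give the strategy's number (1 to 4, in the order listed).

1

Compare 1 with 4: 8 > 2, 9 > 0, 9 > 7, 10 > 5.
So 4 strictly dominates 1 for Alice; 1 is strictly dominated.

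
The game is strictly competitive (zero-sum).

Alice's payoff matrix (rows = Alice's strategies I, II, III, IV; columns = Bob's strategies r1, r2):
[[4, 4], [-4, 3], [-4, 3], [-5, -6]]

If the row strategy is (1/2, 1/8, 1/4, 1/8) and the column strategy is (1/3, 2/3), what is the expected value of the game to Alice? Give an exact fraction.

37/24

Against (1/3, 2/3), each row's expected payoff is I: 4; II: 2/3; III: 2/3; IV: -17/3.
Taking the (1/2, 1/8, 1/4, 1/8)-weighted average: (1/2)·(4) + (1/8)·(2/3) + (1/4)·(2/3) + (1/8)·(-17/3) = 37/24.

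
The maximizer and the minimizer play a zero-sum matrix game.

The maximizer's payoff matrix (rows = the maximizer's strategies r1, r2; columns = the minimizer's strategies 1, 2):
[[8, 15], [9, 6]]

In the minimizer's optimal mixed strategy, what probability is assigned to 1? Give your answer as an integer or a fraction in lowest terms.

9/10

Row minima are 8 and 6, so the maximizer's maximin is 8; column maxima are 9 and 15, so the minimizer's minimax is 9. These differ, so the equilibrium is in mixed strategies.
Let the minimizer play 1 with probability q. The maximizer is indifferent when 8q + 15(1−q) = 9q + 6(1−q), giving q = 9/10.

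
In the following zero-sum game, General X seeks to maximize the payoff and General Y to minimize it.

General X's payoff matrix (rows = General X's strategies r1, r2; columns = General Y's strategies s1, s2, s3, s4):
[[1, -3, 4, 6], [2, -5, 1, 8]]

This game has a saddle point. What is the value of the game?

Row minima: -3, -5 → General X's maximin is -3.
Column maxima: 2, -3, 4, 8 → General Y's minimax is -3.
They coincide at (r1, s2), so the value is -3.

-3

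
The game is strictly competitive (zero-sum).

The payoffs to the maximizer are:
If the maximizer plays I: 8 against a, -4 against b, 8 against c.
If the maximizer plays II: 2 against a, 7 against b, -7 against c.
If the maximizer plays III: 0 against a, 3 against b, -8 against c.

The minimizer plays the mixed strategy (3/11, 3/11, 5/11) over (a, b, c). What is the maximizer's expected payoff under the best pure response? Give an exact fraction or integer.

I: (8)·(3/11) + (-4)·(3/11) + (8)·(5/11) = 52/11.
II: (2)·(3/11) + (7)·(3/11) + (-7)·(5/11) = -8/11.
III: (0)·(3/11) + (3)·(3/11) + (-8)·(5/11) = -31/11.
The best pure response is I with expected payoff 52/11.

52/11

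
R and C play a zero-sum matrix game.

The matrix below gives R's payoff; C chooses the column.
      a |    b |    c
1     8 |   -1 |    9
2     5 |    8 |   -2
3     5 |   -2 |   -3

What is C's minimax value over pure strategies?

8

The worst case (largest entry) in each column is a: 8, b: 8, c: 9.
The best (smallest) of these is 8.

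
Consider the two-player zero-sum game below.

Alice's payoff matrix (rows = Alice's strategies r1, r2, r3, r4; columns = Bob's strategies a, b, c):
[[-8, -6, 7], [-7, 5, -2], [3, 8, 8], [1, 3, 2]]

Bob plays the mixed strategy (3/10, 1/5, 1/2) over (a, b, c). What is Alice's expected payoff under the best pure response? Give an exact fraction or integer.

r1: (-8)·(3/10) + (-6)·(1/5) + (7)·(1/2) = -1/10.
r2: (-7)·(3/10) + (5)·(1/5) + (-2)·(1/2) = -21/10.
r3: (3)·(3/10) + (8)·(1/5) + (8)·(1/2) = 13/2.
r4: (1)·(3/10) + (3)·(1/5) + (2)·(1/2) = 19/10.
The best pure response is r3 with expected payoff 13/2.

13/2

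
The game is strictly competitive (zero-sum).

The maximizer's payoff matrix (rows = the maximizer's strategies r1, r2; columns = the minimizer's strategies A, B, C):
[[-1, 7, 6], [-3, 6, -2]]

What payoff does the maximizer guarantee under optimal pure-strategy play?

Row minima: -1, -3 → the maximizer's maximin is -1.
Column maxima: -1, 7, 6 → the minimizer's minimax is -1.
They coincide at (r1, A), so the value is -1.

-1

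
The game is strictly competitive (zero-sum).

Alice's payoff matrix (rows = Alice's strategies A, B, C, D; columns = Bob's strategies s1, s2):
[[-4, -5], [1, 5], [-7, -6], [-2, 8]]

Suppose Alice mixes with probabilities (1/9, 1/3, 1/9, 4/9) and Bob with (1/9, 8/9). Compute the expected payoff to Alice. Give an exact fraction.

Against (1/9, 8/9), each row's expected payoff is A: -44/9; B: 41/9; C: -55/9; D: 62/9.
Taking the (1/9, 1/3, 1/9, 4/9)-weighted average: (1/9)·(-44/9) + (1/3)·(41/9) + (1/9)·(-55/9) + (4/9)·(62/9) = 272/81.

272/81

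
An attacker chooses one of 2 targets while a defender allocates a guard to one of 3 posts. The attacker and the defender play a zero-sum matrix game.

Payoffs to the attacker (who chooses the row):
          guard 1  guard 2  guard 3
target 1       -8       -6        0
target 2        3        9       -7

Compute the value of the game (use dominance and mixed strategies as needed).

Column guard 2 is strictly dominated by guard 1 for the defender (it gives the attacker more in every row).
The remaining 2×2 game on (target 1, target 2) × (guard 1, guard 3) has no saddle point. Let the attacker play target 1 with probability p; indifference gives −8p + 3(1−p) = −7(1−p), so p = 5/9.
Similarly the defender's optimal q on guard 1 is 7/18, and the value is -8·(7/18) + (0)·(11/18) = -28/9.

-28/9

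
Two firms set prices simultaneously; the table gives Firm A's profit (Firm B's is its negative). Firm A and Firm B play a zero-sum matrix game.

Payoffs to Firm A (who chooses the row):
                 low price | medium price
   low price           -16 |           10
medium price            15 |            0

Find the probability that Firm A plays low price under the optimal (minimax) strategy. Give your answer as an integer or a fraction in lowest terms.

Row minima are -16 and 0, so Firm A's maximin is 0; column maxima are 15 and 10, so Firm B's minimax is 10. These differ, so the equilibrium is in mixed strategies.
Let Firm A play low price with probability p. Firm B is indifferent when −16p + 15(1−p) = 10p, giving p = 15/41.

15/41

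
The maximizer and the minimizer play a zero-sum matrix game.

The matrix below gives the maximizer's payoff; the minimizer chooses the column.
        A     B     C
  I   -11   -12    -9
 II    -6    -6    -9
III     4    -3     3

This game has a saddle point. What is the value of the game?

Row minima: -12, -9, -3 → the maximizer's maximin is -3.
Column maxima: 4, -3, 3 → the minimizer's minimax is -3.
They coincide at (III, B), so the value is -3.

-3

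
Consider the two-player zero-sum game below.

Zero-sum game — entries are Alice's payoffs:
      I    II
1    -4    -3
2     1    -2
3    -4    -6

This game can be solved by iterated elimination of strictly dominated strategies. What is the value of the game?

Row 1 is strictly dominated by row 2 (1>-4, -2>-3); eliminate 1.
Row 3 is strictly dominated by row 2 (1>-4, -2>-6); eliminate 3.
Column I is strictly dominated by II for Bob (-2<1); eliminate I.
Only (2, II) remains, with payoff -2.

-2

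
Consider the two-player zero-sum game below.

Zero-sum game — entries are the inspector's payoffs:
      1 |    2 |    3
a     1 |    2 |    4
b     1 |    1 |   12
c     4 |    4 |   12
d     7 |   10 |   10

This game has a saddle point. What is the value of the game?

7

Row minima: 1, 1, 4, 7 → the inspector's maximin is 7.
Column maxima: 7, 10, 12 → the inspectee's minimax is 7.
They coincide at (d, 1), so the value is 7.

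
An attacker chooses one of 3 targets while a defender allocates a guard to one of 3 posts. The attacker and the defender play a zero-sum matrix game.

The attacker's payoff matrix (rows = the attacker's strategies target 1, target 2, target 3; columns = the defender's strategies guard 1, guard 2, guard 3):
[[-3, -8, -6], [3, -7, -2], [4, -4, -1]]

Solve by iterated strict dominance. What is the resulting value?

-4

Column guard 3 is strictly dominated by guard 2 for the defender (-8<-6, -7<-2, -4<-1); eliminate guard 3.
Row target 1 is strictly dominated by row target 2 (3>-3, -7>-8); eliminate target 1.
Row target 2 is strictly dominated by row target 3 (4>3, -4>-7); eliminate target 2.
Column guard 1 is strictly dominated by guard 2 for the defender (-4<4); eliminate guard 1.
Only (target 3, guard 2) remains, with payoff -4.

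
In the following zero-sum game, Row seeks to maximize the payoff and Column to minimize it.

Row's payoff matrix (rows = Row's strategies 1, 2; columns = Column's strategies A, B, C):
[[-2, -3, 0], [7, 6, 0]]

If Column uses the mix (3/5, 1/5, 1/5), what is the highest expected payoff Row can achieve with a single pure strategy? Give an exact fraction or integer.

1: (-2)·(3/5) + (-3)·(1/5) + (0)·(1/5) = -9/5.
2: (7)·(3/5) + (6)·(1/5) + (0)·(1/5) = 27/5.
The best pure response is 2 with expected payoff 27/5.

27/5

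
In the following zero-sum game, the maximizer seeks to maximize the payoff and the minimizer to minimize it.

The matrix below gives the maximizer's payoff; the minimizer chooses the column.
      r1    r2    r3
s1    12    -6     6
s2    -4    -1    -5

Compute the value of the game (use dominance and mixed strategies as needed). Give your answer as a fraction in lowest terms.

-9/4

Column r1 is strictly dominated by r3 for the minimizer (it gives the maximizer more in every row).
The remaining 2×2 game on (s1, s2) × (r2, r3) has no saddle point. Let the maximizer play s1 with probability p; indifference gives −6p − (1−p) = 6p − 5(1−p), so p = 1/4.
Similarly the minimizer's optimal q on r2 is 11/16, and the value is -6·(11/16) + (6)·(5/16) = -9/4.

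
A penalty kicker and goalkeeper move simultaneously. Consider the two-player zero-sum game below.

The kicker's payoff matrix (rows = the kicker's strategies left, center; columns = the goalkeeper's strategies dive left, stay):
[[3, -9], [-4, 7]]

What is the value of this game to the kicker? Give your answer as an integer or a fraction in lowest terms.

-15/23

Row minima are -9 and -4, so the kicker's maximin is -4; column maxima are 3 and 7, so the goalkeeper's minimax is 3. These differ, so the equilibrium is in mixed strategies.
Let the kicker play left with probability p. The goalkeeper is indifferent when 3p − 4(1−p) = −9p + 7(1−p), giving p = 11/23.
Let the goalkeeper play dive left with probability q. The kicker is indifferent when 3q − 9(1−q) = −4q + 7(1−q), giving q = 16/23.
The value is 3·(16/23) + (-9)·(7/23) = -15/23.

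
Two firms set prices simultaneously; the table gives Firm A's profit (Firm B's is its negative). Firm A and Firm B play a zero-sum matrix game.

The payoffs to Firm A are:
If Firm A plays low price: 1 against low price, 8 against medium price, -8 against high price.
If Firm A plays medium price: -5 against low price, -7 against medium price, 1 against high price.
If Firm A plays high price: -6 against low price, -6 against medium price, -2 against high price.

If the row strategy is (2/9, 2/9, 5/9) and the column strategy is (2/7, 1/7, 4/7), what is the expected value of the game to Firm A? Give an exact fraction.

-200/63

Against (2/7, 1/7, 4/7), each row's expected payoff is low price: -22/7; medium price: -13/7; high price: -26/7.
Taking the (2/9, 2/9, 5/9)-weighted average: (2/9)·(-22/7) + (2/9)·(-13/7) + (5/9)·(-26/7) = -200/63.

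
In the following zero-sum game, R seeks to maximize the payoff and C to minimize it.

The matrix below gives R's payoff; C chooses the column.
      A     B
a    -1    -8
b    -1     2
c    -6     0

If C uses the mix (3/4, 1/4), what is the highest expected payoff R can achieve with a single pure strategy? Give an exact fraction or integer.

a: (-1)·(3/4) + (-8)·(1/4) = -11/4.
b: (-1)·(3/4) + (2)·(1/4) = -1/4.
c: (-6)·(3/4) + (0)·(1/4) = -9/2.
The best pure response is b with expected payoff -1/4.

-1/4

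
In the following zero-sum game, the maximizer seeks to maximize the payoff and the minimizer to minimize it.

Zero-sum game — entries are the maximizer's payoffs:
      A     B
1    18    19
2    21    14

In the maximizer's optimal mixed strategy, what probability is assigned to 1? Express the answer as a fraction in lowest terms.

7/8

Row minima are 18 and 14, so the maximizer's maximin is 18; column maxima are 21 and 19, so the minimizer's minimax is 19. These differ, so the equilibrium is in mixed strategies.
Let the maximizer play 1 with probability p. The minimizer is indifferent when 18p + 21(1−p) = 19p + 14(1−p), giving p = 7/8.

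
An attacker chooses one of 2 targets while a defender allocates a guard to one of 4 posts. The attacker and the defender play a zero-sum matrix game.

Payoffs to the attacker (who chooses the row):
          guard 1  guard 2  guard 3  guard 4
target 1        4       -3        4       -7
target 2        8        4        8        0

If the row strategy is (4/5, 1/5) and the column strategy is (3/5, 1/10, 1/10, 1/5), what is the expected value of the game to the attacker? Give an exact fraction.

52/25

Against (3/5, 1/10, 1/10, 1/5), each row's expected payoff is target 1: 11/10; target 2: 6.
Taking the (4/5, 1/5)-weighted average: (4/5)·(11/10) + (1/5)·(6) = 52/25.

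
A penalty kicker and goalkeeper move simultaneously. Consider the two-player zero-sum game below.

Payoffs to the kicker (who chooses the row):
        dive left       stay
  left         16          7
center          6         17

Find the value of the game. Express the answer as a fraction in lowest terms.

Row minima are 7 and 6, so the kicker's maximin is 7; column maxima are 16 and 17, so the goalkeeper's minimax is 16. These differ, so the equilibrium is in mixed strategies.
Let the kicker play left with probability p. The goalkeeper is indifferent when 16p + 6(1−p) = 7p + 17(1−p), giving p = 11/20.
Let the goalkeeper play dive left with probability q. The kicker is indifferent when 16q + 7(1−q) = 6q + 17(1−q), giving q = 1/2.
The value is 16·(1/2) + (7)·(1/2) = 23/2.

23/2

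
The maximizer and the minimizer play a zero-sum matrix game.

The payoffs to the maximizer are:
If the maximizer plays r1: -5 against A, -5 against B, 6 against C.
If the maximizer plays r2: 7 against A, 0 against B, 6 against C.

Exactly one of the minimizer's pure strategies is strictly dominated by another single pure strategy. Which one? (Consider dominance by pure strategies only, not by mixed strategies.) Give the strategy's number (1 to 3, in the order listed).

The minimizer prefers columns that give the maximizer less. Compare C with B: -5 < 6, 0 < 6.
So B strictly dominates C for the minimizer; C is strictly dominated.

3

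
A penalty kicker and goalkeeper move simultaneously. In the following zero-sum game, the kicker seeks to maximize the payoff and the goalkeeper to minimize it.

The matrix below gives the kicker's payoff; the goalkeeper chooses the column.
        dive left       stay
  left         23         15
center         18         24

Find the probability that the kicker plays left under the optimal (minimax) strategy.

Row minima are 15 and 18, so the kicker's maximin is 18; column maxima are 23 and 24, so the goalkeeper's minimax is 23. These differ, so the equilibrium is in mixed strategies.
Let the kicker play left with probability p. The goalkeeper is indifferent when 23p + 18(1−p) = 15p + 24(1−p), giving p = 3/7.

3/7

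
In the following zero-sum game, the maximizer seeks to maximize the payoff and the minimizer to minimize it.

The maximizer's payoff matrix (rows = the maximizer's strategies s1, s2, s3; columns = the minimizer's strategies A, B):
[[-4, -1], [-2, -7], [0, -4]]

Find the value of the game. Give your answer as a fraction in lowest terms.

-16/7

Row s2 is strictly dominated by row s3, so the maximizer never plays it.
The remaining 2×2 game on (s1, s3) × (A, B) has no saddle point. Let the maximizer play s1 with probability p; indifference gives −4p = −p − 4(1−p), so p = 4/7.
Similarly the minimizer's optimal q on A is 3/7, and the value is -4·(3/7) + (-1)·(4/7) = -16/7.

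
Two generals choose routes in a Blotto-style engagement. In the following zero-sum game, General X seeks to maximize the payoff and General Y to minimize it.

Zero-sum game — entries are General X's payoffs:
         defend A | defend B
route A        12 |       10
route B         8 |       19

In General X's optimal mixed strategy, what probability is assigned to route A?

Row minima are 10 and 8, so General X's maximin is 10; column maxima are 12 and 19, so General Y's minimax is 12. These differ, so the equilibrium is in mixed strategies.
Let General X play route A with probability p. General Y is indifferent when 12p + 8(1−p) = 10p + 19(1−p), giving p = 11/13.

11/13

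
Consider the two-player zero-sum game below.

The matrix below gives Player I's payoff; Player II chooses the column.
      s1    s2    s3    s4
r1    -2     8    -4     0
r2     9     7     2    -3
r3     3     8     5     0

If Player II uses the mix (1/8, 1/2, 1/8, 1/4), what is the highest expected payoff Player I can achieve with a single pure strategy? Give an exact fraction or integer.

5

r1: (-2)·(1/8) + (8)·(1/2) + (-4)·(1/8) + (0)·(1/4) = 13/4.
r2: (9)·(1/8) + (7)·(1/2) + (2)·(1/8) + (-3)·(1/4) = 33/8.
r3: (3)·(1/8) + (8)·(1/2) + (5)·(1/8) + (0)·(1/4) = 5.
The best pure response is r3 with expected payoff 5.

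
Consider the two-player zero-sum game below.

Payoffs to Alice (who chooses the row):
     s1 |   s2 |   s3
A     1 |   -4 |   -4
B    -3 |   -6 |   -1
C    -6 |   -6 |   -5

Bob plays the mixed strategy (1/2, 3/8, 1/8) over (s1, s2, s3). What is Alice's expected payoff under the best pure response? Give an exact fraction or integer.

-3/2

A: (1)·(1/2) + (-4)·(3/8) + (-4)·(1/8) = -3/2.
B: (-3)·(1/2) + (-6)·(3/8) + (-1)·(1/8) = -31/8.
C: (-6)·(1/2) + (-6)·(3/8) + (-5)·(1/8) = -47/8.
The best pure response is A with expected payoff -3/2.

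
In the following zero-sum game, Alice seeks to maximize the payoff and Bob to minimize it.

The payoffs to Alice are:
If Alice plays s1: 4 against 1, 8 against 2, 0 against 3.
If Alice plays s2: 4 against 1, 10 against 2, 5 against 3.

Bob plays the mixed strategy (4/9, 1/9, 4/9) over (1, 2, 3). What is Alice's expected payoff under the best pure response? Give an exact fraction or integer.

s1: (4)·(4/9) + (8)·(1/9) + (0)·(4/9) = 8/3.
s2: (4)·(4/9) + (10)·(1/9) + (5)·(4/9) = 46/9.
The best pure response is s2 with expected payoff 46/9.

46/9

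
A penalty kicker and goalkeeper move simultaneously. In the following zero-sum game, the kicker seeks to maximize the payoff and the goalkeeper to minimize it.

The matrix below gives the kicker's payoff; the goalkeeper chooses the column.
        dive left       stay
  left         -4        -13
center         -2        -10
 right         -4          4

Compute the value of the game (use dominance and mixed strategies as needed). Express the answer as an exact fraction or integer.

Row left is strictly dominated by row center, so the kicker never plays it.
The remaining 2×2 game on (center, right) × (dive left, stay) has no saddle point. Let the kicker play center with probability p; indifference gives −2p − 4(1−p) = −10p + 4(1−p), so p = 1/2.
Similarly the goalkeeper's optimal q on dive left is 7/8, and the value is -2·(7/8) + (-10)·(1/8) = -3.

-3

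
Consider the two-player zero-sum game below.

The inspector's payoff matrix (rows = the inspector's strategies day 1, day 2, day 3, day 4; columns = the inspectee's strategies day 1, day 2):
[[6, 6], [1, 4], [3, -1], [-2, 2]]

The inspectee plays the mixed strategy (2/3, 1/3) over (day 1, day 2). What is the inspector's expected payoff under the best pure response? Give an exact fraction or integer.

6

day 1: (6)·(2/3) + (6)·(1/3) = 6.
day 2: (1)·(2/3) + (4)·(1/3) = 2.
day 3: (3)·(2/3) + (-1)·(1/3) = 5/3.
day 4: (-2)·(2/3) + (2)·(1/3) = -2/3.
The best pure response is day 1 with expected payoff 6.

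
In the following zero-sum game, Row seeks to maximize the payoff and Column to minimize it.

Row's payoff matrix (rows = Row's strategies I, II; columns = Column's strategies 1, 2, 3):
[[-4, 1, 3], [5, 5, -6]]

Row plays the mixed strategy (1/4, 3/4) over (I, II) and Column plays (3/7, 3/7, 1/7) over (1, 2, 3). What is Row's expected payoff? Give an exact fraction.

33/14

Against (3/7, 3/7, 1/7), each row's expected payoff is I: -6/7; II: 24/7.
Taking the (1/4, 3/4)-weighted average: (1/4)·(-6/7) + (3/4)·(24/7) = 33/14.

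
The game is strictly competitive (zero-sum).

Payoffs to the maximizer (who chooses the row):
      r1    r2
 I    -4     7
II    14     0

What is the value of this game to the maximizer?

98/25

Row minima are -4 and 0, so the maximizer's maximin is 0; column maxima are 14 and 7, so the minimizer's minimax is 7. These differ, so the equilibrium is in mixed strategies.
Let the maximizer play I with probability p. The minimizer is indifferent when −4p + 14(1−p) = 7p, giving p = 14/25.
Let the minimizer play r1 with probability q. The maximizer is indifferent when −4q + 7(1−q) = 14q, giving q = 7/25.
The value is -4·(7/25) + (7)·(18/25) = 98/25.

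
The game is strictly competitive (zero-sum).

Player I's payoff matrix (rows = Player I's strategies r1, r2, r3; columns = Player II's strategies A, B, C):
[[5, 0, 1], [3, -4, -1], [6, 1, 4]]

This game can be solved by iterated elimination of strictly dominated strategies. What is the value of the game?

1

Column A is strictly dominated by B for Player II (0<5, -4<3, 1<6); eliminate A.
Row r1 is strictly dominated by row r3 (1>0, 4>1); eliminate r1.
Row r2 is strictly dominated by row r3 (1>-4, 4>-1); eliminate r2.
Column C is strictly dominated by B for Player II (1<4); eliminate C.
Only (r3, B) remains, with payoff 1.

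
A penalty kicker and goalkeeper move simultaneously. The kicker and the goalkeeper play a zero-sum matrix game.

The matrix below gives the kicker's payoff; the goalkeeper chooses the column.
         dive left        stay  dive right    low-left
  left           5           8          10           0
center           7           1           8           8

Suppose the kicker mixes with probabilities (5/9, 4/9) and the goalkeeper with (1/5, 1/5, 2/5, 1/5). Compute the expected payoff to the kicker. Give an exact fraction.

Against (1/5, 1/5, 2/5, 1/5), each row's expected payoff is left: 33/5; center: 32/5.
Taking the (5/9, 4/9)-weighted average: (5/9)·(33/5) + (4/9)·(32/5) = 293/45.

293/45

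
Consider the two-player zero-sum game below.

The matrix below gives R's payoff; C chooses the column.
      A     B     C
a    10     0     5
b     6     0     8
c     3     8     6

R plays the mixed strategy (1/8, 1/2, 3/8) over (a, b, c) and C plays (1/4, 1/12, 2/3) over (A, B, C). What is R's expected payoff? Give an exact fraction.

Against (1/4, 1/12, 2/3), each row's expected payoff is a: 35/6; b: 41/6; c: 65/12.
Taking the (1/8, 1/2, 3/8)-weighted average: (1/8)·(35/6) + (1/2)·(41/6) + (3/8)·(65/12) = 593/96.

593/96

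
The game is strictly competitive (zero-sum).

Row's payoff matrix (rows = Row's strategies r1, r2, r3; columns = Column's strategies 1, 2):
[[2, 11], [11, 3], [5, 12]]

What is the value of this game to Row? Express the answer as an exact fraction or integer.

Row r1 is strictly dominated by row r3, so Row never plays it.
The remaining 2×2 game on (r2, r3) × (1, 2) has no saddle point. Let Row play r2 with probability p; indifference gives 11p + 5(1−p) = 3p + 12(1−p), so p = 7/15.
Similarly Column's optimal q on 1 is 3/5, and the value is 11·(3/5) + (3)·(2/5) = 39/5.

39/5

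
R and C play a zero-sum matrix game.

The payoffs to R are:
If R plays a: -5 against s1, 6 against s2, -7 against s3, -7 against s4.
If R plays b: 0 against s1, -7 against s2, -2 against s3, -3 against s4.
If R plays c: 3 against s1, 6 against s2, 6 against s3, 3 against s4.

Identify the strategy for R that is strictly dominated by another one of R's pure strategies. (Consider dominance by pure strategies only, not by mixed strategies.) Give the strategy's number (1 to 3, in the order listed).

2

Compare b with c: 3 > 0, 6 > -7, 6 > -2, 3 > -3.
So c strictly dominates b for R; b is strictly dominated.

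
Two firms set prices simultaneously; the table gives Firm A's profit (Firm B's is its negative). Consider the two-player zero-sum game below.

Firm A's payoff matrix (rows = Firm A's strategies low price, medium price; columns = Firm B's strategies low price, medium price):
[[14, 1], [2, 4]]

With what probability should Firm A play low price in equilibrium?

Row minima are 1 and 2, so Firm A's maximin is 2; column maxima are 14 and 4, so Firm B's minimax is 4. These differ, so the equilibrium is in mixed strategies.
Let Firm A play low price with probability p. Firm B is indifferent when 14p + 2(1−p) = p + 4(1−p), giving p = 2/15.

2/15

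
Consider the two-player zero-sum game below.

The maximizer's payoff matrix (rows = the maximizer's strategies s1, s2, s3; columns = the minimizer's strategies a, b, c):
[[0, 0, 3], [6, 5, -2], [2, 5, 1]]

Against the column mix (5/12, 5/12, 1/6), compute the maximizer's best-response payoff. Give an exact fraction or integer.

s1: (0)·(5/12) + (0)·(5/12) + (3)·(1/6) = 1/2.
s2: (6)·(5/12) + (5)·(5/12) + (-2)·(1/6) = 17/4.
s3: (2)·(5/12) + (5)·(5/12) + (1)·(1/6) = 37/12.
The best pure response is s2 with expected payoff 17/4.

17/4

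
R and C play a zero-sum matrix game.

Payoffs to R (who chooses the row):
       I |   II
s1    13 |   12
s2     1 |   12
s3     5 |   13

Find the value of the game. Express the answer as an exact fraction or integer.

Row s2 is strictly dominated by row s3, so R never plays it.
The remaining 2×2 game on (s1, s3) × (I, II) has no saddle point. Let R play s1 with probability p; indifference gives 13p + 5(1−p) = 12p + 13(1−p), so p = 8/9.
Similarly C's optimal q on I is 1/9, and the value is 13·(1/9) + (12)·(8/9) = 109/9.

109/9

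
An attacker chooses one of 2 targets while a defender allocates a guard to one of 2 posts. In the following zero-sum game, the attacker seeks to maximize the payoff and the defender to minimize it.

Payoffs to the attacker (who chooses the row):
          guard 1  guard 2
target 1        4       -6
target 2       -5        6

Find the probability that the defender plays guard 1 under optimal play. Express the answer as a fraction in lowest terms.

Row minima are -6 and -5, so the attacker's maximin is -5; column maxima are 4 and 6, so the defender's minimax is 4. These differ, so the equilibrium is in mixed strategies.
Let the defender play guard 1 with probability q. The attacker is indifferent when 4q − 6(1−q) = −5q + 6(1−q), giving q = 4/7.

4/7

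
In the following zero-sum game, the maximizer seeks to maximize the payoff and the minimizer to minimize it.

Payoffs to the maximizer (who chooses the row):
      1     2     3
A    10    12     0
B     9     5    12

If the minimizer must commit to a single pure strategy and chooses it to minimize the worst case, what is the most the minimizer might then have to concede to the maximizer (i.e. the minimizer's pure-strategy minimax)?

10

The worst case (largest entry) in each column is 1: 10, 2: 12, 3: 12.
The best (smallest) of these is 10.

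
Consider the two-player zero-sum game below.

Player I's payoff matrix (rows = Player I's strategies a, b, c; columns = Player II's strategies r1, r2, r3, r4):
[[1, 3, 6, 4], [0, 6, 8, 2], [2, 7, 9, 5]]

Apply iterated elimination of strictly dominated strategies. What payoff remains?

2

Column r3 is strictly dominated by r1 for Player II (1<6, 0<8, 2<9); eliminate r3.
Column r2 is strictly dominated by r1 for Player II (1<3, 0<6, 2<7); eliminate r2.
Row a is strictly dominated by row c (2>1, 5>4); eliminate a.
Row b is strictly dominated by row c (2>0, 5>2); eliminate b.
Column r4 is strictly dominated by r1 for Player II (2<5); eliminate r4.
Only (c, r1) remains, with payoff 2.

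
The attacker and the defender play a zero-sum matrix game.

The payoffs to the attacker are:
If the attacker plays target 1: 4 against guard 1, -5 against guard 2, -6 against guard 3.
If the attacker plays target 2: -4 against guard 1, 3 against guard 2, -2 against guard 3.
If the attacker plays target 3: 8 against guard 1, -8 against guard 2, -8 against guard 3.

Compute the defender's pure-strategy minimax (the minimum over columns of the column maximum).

-2

The worst case (largest entry) in each column is guard 1: 8, guard 2: 3, guard 3: -2.
The best (smallest) of these is -2.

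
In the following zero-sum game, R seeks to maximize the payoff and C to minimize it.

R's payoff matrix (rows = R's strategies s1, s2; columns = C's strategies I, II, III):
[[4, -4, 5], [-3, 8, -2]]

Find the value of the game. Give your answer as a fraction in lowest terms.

20/19

Column III is strictly dominated by I for C (it gives R more in every row).
The remaining 2×2 game on (s1, s2) × (I, II) has no saddle point. Let R play s1 with probability p; indifference gives 4p − 3(1−p) = −4p + 8(1−p), so p = 11/19.
Similarly C's optimal q on I is 12/19, and the value is 4·(12/19) + (-4)·(7/19) = 20/19.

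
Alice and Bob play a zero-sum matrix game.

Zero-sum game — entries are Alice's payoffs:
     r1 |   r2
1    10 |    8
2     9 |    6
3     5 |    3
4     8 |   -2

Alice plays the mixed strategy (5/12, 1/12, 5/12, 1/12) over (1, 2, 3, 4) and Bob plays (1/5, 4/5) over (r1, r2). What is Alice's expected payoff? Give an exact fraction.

82/15

Against (1/5, 4/5), each row's expected payoff is 1: 42/5; 2: 33/5; 3: 17/5; 4: 0.
Taking the (5/12, 1/12, 5/12, 1/12)-weighted average: (5/12)·(42/5) + (1/12)·(33/5) + (5/12)·(17/5) + (1/12)·(0) = 82/15.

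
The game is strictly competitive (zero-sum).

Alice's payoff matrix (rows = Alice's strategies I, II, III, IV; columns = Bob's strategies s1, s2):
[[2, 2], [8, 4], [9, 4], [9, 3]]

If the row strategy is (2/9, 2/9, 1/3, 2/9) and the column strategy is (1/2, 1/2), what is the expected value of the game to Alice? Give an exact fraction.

95/18

Against (1/2, 1/2), each row's expected payoff is I: 2; II: 6; III: 13/2; IV: 6.
Taking the (2/9, 2/9, 1/3, 2/9)-weighted average: (2/9)·(2) + (2/9)·(6) + (1/3)·(13/2) + (2/9)·(6) = 95/18.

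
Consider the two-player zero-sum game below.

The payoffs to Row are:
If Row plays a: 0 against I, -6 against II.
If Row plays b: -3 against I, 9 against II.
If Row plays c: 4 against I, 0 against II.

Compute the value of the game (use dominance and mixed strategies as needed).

Row a is strictly dominated by row c, so Row never plays it.
The remaining 2×2 game on (b, c) × (I, II) has no saddle point. Let Row play b with probability p; indifference gives −3p + 4(1−p) = 9p, so p = 1/4.
Similarly Column's optimal q on I is 9/16, and the value is -3·(9/16) + (9)·(7/16) = 9/4.

9/4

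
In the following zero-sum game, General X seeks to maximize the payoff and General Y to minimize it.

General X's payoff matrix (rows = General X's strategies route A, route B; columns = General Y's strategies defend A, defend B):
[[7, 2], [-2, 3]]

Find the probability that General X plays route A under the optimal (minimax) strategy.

1/2

Row minima are 2 and -2, so General X's maximin is 2; column maxima are 7 and 3, so General Y's minimax is 3. These differ, so the equilibrium is in mixed strategies.
Let General X play route A with probability p. General Y is indifferent when 7p − 2(1−p) = 2p + 3(1−p), giving p = 1/2.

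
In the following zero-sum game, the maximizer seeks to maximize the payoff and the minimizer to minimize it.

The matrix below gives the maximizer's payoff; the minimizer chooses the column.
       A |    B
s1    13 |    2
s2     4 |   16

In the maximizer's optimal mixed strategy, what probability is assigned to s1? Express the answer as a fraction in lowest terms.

Row minima are 2 and 4, so the maximizer's maximin is 4; column maxima are 13 and 16, so the minimizer's minimax is 13. These differ, so the equilibrium is in mixed strategies.
Let the maximizer play s1 with probability p. The minimizer is indifferent when 13p + 4(1−p) = 2p + 16(1−p), giving p = 12/23.

12/23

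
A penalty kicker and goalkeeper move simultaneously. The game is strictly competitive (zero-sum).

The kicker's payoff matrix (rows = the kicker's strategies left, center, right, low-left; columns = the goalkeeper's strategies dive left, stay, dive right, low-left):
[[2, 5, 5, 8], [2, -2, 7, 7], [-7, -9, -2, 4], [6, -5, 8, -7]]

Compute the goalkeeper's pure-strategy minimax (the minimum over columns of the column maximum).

5

The worst case (largest entry) in each column is dive left: 6, stay: 5, dive right: 8, low-left: 8.
The best (smallest) of these is 5.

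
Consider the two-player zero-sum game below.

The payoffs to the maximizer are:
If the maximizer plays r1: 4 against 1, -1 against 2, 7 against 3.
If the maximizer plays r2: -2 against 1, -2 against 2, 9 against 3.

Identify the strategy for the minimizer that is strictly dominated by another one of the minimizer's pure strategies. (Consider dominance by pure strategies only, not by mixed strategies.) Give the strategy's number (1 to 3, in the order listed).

3

The minimizer prefers columns that give the maximizer less. Compare 3 with 1: 4 < 7, -2 < 9.
So 1 strictly dominates 3 for the minimizer; 3 is strictly dominated.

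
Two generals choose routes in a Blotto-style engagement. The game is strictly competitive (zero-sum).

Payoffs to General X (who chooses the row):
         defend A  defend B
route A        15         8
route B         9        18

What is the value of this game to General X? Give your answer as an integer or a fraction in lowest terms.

Row minima are 8 and 9, so General X's maximin is 9; column maxima are 15 and 18, so General Y's minimax is 15. These differ, so the equilibrium is in mixed strategies.
Let General X play route A with probability p. General Y is indifferent when 15p + 9(1−p) = 8p + 18(1−p), giving p = 9/16.
Let General Y play defend A with probability q. General X is indifferent when 15q + 8(1−q) = 9q + 18(1−q), giving q = 5/8.
The value is 15·(5/8) + (8)·(3/8) = 99/8.

99/8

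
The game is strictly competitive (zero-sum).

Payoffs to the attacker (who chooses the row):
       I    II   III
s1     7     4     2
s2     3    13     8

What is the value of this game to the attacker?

5

Column II is strictly dominated by III for the defender (it gives the attacker more in every row).
The remaining 2×2 game on (s1, s2) × (I, III) has no saddle point. Let the attacker play s1 with probability p; indifference gives 7p + 3(1−p) = 2p + 8(1−p), so p = 1/2.
Similarly the defender's optimal q on I is 3/5, and the value is 7·(3/5) + (2)·(2/5) = 5.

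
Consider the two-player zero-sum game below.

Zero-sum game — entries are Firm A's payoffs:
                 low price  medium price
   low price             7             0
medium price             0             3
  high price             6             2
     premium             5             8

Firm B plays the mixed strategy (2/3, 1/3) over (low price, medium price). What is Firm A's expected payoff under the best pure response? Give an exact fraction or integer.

6

low price: (7)·(2/3) + (0)·(1/3) = 14/3.
medium price: (0)·(2/3) + (3)·(1/3) = 1.
high price: (6)·(2/3) + (2)·(1/3) = 14/3.
premium: (5)·(2/3) + (8)·(1/3) = 6.
The best pure response is premium with expected payoff 6.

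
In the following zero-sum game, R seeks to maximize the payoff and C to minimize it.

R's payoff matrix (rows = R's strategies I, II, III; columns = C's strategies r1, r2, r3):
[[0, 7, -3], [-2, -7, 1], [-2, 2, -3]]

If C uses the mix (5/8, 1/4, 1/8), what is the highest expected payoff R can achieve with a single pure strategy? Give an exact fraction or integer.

I: (0)·(5/8) + (7)·(1/4) + (-3)·(1/8) = 11/8.
II: (-2)·(5/8) + (-7)·(1/4) + (1)·(1/8) = -23/8.
III: (-2)·(5/8) + (2)·(1/4) + (-3)·(1/8) = -9/8.
The best pure response is I with expected payoff 11/8.

11/8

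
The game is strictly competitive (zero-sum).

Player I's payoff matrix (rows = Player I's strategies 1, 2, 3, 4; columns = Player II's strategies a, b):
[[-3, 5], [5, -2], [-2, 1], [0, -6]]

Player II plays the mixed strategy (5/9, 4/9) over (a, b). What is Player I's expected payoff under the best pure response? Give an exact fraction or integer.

1: (-3)·(5/9) + (5)·(4/9) = 5/9.
2: (5)·(5/9) + (-2)·(4/9) = 17/9.
3: (-2)·(5/9) + (1)·(4/9) = -2/3.
4: (0)·(5/9) + (-6)·(4/9) = -8/3.
The best pure response is 2 with expected payoff 17/9.

17/9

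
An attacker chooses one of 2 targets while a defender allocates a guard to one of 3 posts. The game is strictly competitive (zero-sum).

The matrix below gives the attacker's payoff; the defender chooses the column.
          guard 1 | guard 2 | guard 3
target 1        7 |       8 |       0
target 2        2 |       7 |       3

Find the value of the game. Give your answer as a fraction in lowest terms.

21/8

Column guard 2 is strictly dominated by guard 1 for the defender (it gives the attacker more in every row).
The remaining 2×2 game on (target 1, target 2) × (guard 1, guard 3) has no saddle point. Let the attacker play target 1 with probability p; indifference gives 7p + 2(1−p) = 3(1−p), so p = 1/8.
Similarly the defender's optimal q on guard 1 is 3/8, and the value is 7·(3/8) + (0)·(5/8) = 21/8.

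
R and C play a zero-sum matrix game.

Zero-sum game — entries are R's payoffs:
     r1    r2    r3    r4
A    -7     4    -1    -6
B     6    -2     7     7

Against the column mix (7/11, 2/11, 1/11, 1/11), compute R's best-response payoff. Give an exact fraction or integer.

52/11

A: (-7)·(7/11) + (4)·(2/11) + (-1)·(1/11) + (-6)·(1/11) = -48/11.
B: (6)·(7/11) + (-2)·(2/11) + (7)·(1/11) + (7)·(1/11) = 52/11.
The best pure response is B with expected payoff 52/11.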